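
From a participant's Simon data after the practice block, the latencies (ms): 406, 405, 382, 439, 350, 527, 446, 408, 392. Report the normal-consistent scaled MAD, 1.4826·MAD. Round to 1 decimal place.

35.6 ms

Sorted: 350, 382, 392, 405, 406, 408, 439, 446, 527 → median = 406
|x − 406| sorted: 0, 1, 2, 14, 24, 33, 40, 56, 121 → MAD = 24
Robust SD ≈ 1.4826 × 24 = 35.582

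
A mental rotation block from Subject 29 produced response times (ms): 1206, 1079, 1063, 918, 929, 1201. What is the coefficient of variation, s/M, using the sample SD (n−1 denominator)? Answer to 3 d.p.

n = 6, Σ = 6396, M = 1066.0000
Σ(x−M)² = 78676.000; s = √(78676.000/5) = 125.4400
CV = 125.4400 / 1066.0000 = 0.11767

0.118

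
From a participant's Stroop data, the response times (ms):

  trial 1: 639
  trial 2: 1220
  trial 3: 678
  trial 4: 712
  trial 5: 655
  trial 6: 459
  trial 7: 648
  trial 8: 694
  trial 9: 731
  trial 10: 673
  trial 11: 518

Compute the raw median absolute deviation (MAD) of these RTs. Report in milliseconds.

34 ms

Sorted: 459, 518, 639, 648, 655, 673, 678, 694, 712, 731, 1220 → median = 673
|x − 673|: 34, 547, 5, 39, 18, 214, 25, 21, 58, 0, 155
Sorted deviations: 0, 5, 18, 21, 25, 34, 39, 58, 155, 214, 547 → MAD = 34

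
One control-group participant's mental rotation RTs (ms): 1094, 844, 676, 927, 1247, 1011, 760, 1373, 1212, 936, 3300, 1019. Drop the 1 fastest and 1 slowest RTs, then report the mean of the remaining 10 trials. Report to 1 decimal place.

1042.3 ms

Sorted: 676, 760, 844, 927, 936, 1011, 1019, 1094, 1212, 1247, 1373, 3300
Drop lowest 1 (676) and highest 1 (3300)
Remaining (n=10): Σ = 10423, mean = 10423/10 = 1042.300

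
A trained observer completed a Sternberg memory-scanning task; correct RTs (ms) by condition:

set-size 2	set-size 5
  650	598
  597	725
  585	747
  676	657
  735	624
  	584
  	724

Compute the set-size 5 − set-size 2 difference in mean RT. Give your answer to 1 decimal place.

17.0 ms

M(set-size 2) = 3243/5 = 648.600
M(set-size 5) = 4659/7 = 665.571
Difference = 665.571 − 648.600 = 16.971 ms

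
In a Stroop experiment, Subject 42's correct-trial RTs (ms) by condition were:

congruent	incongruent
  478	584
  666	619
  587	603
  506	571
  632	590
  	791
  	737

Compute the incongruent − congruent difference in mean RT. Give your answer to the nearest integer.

M(congruent) = 2869/5 = 573.800
M(incongruent) = 4495/7 = 642.143
Difference = 642.143 − 573.800 = 68.343 ms

68 ms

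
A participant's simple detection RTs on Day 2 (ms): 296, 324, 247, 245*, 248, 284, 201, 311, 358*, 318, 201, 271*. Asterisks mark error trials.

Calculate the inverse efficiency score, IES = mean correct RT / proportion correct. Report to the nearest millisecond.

360 ms

Correct trials (n=9): 296, 324, 247, 248, 284, 201, 311, 318, 201
Mean correct RT = 2430/9 = 270.0000 ms
Proportion correct = 9/12
IES = 270.0000 / (9/12) = 360.000 ms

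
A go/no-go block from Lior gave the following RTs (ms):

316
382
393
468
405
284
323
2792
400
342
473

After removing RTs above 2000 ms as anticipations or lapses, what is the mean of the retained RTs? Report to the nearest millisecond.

Excluded: 2792
Retained (n=10): Σ = 3786
Mean = 3786/10 = 378.6000

379 ms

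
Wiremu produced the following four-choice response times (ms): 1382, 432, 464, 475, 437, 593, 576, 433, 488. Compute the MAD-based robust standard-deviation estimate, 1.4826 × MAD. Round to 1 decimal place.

62.3 ms

Sorted: 432, 433, 437, 464, 475, 488, 576, 593, 1382 → median = 475
|x − 475| sorted: 0, 11, 13, 38, 42, 43, 101, 118, 907 → MAD = 42
Robust SD ≈ 1.4826 × 42 = 62.269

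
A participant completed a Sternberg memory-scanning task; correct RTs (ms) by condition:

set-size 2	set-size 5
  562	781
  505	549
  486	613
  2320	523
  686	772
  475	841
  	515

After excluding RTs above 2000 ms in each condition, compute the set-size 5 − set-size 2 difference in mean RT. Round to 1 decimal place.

set-size 2: exclude 2320
M(set-size 2) = 2714/5 = 542.800
M(set-size 5) = 4594/7 = 656.286
Difference = 656.286 − 542.800 = 113.486 ms

113.5 ms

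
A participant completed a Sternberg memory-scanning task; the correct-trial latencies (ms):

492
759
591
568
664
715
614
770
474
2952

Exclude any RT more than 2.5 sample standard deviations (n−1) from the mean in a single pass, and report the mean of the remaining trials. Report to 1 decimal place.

n = 10, ΣRT = 8599, M = 859.900
Σ(x−M)² = 4956766.90; s = √(4956766.90/9) = 742.127
Cutoffs: 859.900 ± 2.5·742.127 → [-995.4, 2715.2]
Outside: 2952 → excluded.
Retained (n=9): Σ = 5647, mean = 5647/9 = 627.444

627.4 ms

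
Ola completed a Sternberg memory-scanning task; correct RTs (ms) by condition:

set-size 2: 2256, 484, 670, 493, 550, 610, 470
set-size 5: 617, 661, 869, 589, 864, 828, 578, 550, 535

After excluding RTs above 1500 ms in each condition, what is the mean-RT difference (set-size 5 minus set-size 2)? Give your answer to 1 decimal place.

set-size 2: exclude 2256
M(set-size 2) = 3277/6 = 546.167
M(set-size 5) = 6091/9 = 676.778
Difference = 676.778 − 546.167 = 130.611 ms

130.6 ms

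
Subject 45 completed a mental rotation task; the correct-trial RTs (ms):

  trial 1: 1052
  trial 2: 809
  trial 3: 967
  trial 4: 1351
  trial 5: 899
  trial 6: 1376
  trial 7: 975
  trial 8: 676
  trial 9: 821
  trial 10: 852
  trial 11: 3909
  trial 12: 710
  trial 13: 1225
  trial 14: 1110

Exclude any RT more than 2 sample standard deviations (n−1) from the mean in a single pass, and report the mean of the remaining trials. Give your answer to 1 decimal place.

n = 14, ΣRT = 16732, M = 1195.143
Σ(x−M)² = 8550573.71; s = √(8550573.71/13) = 811.010
Cutoffs: 1195.143 ± 2·811.010 → [-426.9, 2817.2]
Outside: 3909 → excluded.
Retained (n=13): Σ = 12823, mean = 12823/13 = 986.385

986.4 ms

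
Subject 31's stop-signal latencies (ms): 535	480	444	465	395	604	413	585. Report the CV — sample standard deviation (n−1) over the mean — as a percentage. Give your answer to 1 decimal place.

15.8%

n = 8, Σ = 3921, M = 490.1250
Σ(x−M)² = 41840.875; s = √(41840.875/7) = 77.3128
CV = 77.3128 / 490.1250 = 0.15774 = 15.774%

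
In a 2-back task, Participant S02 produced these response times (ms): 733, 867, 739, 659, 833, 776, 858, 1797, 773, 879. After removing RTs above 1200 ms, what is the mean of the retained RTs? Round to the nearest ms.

791 ms

Excluded: 1797
Retained (n=9): Σ = 7117
Mean = 7117/9 = 790.7778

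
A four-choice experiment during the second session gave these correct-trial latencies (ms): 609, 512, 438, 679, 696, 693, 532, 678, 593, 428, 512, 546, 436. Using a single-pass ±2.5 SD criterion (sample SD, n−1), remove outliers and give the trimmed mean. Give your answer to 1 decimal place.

565.5 ms

n = 13, ΣRT = 7352, M = 565.538
Σ(x−M)² = 120633.23; s = √(120633.23/12) = 100.263
Cutoffs: 565.538 ± 2.5·100.263 → [314.9, 816.2]
No RTs fall outside the cutoffs; all 13 retained. Mean = 7352/13 = 565.538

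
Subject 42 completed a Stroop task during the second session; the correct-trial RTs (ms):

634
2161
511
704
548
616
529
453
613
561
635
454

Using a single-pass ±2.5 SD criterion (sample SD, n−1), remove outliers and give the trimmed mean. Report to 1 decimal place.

n = 12, ΣRT = 8419, M = 701.583
Σ(x−M)² = 2386624.92; s = √(2386624.92/11) = 465.796
Cutoffs: 701.583 ± 2.5·465.796 → [-462.9, 1866.1]
Outside: 2161 → excluded.
Retained (n=11): Σ = 6258, mean = 6258/11 = 568.909

568.9 ms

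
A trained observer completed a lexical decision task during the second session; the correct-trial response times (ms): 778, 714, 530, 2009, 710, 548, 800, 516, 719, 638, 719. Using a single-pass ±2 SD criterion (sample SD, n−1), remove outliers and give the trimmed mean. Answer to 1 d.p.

n = 11, ΣRT = 8681, M = 789.182
Σ(x−M)² = 1732799.64; s = √(1732799.64/10) = 416.269
Cutoffs: 789.182 ± 2·416.269 → [-43.4, 1621.7]
Outside: 2009 → excluded.
Retained (n=10): Σ = 6672, mean = 6672/10 = 667.200

667.2 ms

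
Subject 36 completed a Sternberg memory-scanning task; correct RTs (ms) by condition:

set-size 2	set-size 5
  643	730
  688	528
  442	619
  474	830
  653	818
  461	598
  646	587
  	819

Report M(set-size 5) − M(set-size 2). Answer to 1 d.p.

M(set-size 2) = 4007/7 = 572.429
M(set-size 5) = 5529/8 = 691.125
Difference = 691.125 − 572.429 = 118.696 ms

118.7 ms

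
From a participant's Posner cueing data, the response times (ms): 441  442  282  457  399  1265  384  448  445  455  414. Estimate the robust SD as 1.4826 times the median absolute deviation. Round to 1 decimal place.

Sorted: 282, 384, 399, 414, 441, 442, 445, 448, 455, 457, 1265 → median = 442
|x − 442| sorted: 0, 1, 3, 6, 13, 15, 28, 43, 58, 160, 823 → MAD = 15
Robust SD ≈ 1.4826 × 15 = 22.239

22.2 ms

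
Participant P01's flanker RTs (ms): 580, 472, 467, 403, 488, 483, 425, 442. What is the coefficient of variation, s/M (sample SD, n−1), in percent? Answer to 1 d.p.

n = 8, Σ = 3760, M = 470.0000
Σ(x−M)² = 19904.000; s = √(19904.000/7) = 53.3238
CV = 53.3238 / 470.0000 = 0.11345 = 11.345%

11.3%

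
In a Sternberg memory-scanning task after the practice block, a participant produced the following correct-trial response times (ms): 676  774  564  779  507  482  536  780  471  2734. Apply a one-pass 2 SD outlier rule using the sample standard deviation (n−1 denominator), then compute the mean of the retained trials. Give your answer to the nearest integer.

619 ms

n = 10, ΣRT = 8303, M = 830.300
Σ(x−M)² = 4168674.10; s = √(4168674.10/9) = 680.578
Cutoffs: 830.300 ± 2·680.578 → [-530.9, 2191.5]
Outside: 2734 → excluded.
Retained (n=9): Σ = 5569, mean = 5569/9 = 618.778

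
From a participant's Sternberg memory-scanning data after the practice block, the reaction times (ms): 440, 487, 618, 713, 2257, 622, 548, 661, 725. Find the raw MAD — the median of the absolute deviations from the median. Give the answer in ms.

91 ms

Sorted: 440, 487, 548, 618, 622, 661, 713, 725, 2257 → median = 622
|x − 622|: 182, 135, 4, 91, 1635, 0, 74, 39, 103
Sorted deviations: 0, 4, 39, 74, 91, 103, 135, 182, 1635 → MAD = 91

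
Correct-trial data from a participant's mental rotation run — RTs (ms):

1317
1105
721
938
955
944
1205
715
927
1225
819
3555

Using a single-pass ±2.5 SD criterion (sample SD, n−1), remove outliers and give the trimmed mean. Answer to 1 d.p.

988.3 ms

n = 12, ΣRT = 14426, M = 1202.167
Σ(x−M)² = 6447893.67; s = √(6447893.67/11) = 765.619
Cutoffs: 1202.167 ± 2.5·765.619 → [-711.9, 3116.2]
Outside: 3555 → excluded.
Retained (n=11): Σ = 10871, mean = 10871/11 = 988.273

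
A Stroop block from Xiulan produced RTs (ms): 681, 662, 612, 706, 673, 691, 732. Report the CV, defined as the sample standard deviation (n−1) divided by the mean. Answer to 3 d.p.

0.055

n = 7, Σ = 4757, M = 679.5714
Σ(x−M)² = 8497.714; s = √(8497.714/6) = 37.6336
CV = 37.6336 / 679.5714 = 0.05538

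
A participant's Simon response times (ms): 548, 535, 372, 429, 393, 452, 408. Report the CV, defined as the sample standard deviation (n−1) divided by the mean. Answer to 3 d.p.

0.153

n = 7, Σ = 3137, M = 448.1429
Σ(x−M)² = 28346.857; s = √(28346.857/6) = 68.7348
CV = 68.7348 / 448.1429 = 0.15338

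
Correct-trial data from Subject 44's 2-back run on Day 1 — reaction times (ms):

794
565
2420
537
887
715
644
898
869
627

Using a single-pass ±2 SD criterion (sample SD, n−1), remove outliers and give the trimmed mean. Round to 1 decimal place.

n = 10, ΣRT = 8956, M = 895.600
Σ(x−M)² = 2740860.40; s = √(2740860.40/9) = 551.851
Cutoffs: 895.600 ± 2·551.851 → [-208.1, 1999.3]
Outside: 2420 → excluded.
Retained (n=9): Σ = 6536, mean = 6536/9 = 726.222

726.2 ms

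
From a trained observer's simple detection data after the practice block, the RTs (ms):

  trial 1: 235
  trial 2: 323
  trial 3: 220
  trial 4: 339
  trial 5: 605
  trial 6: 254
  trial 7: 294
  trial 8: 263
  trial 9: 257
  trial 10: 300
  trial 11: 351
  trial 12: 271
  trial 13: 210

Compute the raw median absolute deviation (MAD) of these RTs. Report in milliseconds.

36 ms

Sorted: 210, 220, 235, 254, 257, 263, 271, 294, 300, 323, 339, 351, 605 → median = 271
|x − 271|: 36, 52, 51, 68, 334, 17, 23, 8, 14, 29, 80, 0, 61
Sorted deviations: 0, 8, 14, 17, 23, 29, 36, 51, 52, 61, 68, 80, 334 → MAD = 36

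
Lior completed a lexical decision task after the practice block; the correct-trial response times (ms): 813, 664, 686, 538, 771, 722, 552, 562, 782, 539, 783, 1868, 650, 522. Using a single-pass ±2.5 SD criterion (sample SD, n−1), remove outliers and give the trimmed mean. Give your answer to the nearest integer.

n = 14, ΣRT = 10452, M = 746.571
Σ(x−M)² = 1494555.43; s = √(1494555.43/13) = 339.066
Cutoffs: 746.571 ± 2.5·339.066 → [-101.1, 1594.2]
Outside: 1868 → excluded.
Retained (n=13): Σ = 8584, mean = 8584/13 = 660.308

660 ms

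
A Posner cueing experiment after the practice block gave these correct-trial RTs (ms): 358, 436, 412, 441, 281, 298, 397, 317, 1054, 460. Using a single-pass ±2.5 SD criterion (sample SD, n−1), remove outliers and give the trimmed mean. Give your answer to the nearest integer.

378 ms

n = 10, ΣRT = 4454, M = 445.400
Σ(x−M)² = 447052.40; s = √(447052.40/9) = 222.873
Cutoffs: 445.400 ± 2.5·222.873 → [-111.8, 1002.6]
Outside: 1054 → excluded.
Retained (n=9): Σ = 3400, mean = 3400/9 = 377.778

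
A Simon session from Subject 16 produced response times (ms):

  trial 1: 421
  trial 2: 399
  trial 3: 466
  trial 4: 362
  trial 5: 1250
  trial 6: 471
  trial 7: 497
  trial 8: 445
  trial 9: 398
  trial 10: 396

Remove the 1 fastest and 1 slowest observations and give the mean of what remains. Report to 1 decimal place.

Sorted: 362, 396, 398, 399, 421, 445, 466, 471, 497, 1250
Drop lowest 1 (362) and highest 1 (1250)
Remaining (n=8): Σ = 3493, mean = 3493/8 = 436.625

436.6 ms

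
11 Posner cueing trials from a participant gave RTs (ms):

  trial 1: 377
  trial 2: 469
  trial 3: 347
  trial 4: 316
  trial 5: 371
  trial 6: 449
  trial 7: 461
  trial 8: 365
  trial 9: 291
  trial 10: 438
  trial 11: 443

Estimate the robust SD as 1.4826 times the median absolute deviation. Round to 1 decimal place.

Sorted: 291, 316, 347, 365, 371, 377, 438, 443, 449, 461, 469 → median = 377
|x − 377| sorted: 0, 6, 12, 30, 61, 61, 66, 72, 84, 86, 92 → MAD = 61
Robust SD ≈ 1.4826 × 61 = 90.439

90.4 ms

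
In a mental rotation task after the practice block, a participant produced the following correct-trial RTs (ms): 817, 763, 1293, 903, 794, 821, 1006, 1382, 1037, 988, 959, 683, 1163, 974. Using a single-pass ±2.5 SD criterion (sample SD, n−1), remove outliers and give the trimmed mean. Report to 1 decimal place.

n = 14, ΣRT = 13583, M = 970.214
Σ(x−M)² = 523860.36; s = √(523860.36/13) = 200.741
Cutoffs: 970.214 ± 2.5·200.741 → [468.4, 1472.1]
No RTs fall outside the cutoffs; all 14 retained. Mean = 13583/14 = 970.214

970.2 ms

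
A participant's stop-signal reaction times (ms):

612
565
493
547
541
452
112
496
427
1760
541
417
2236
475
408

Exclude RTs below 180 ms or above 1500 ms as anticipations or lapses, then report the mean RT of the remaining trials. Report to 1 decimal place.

Excluded: 112, 1760, 2236
Retained (n=12): Σ = 5974
Mean = 5974/12 = 497.8333

497.8 ms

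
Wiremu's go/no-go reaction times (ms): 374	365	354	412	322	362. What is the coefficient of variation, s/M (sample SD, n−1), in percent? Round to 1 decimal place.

n = 6, Σ = 2189, M = 364.8333
Σ(x−M)² = 4268.833; s = √(4268.833/5) = 29.2193
CV = 29.2193 / 364.8333 = 0.08009 = 8.009%

8.0%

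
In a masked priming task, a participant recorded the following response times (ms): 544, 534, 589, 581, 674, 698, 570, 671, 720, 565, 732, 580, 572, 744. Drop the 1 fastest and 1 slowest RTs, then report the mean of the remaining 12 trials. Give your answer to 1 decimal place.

Sorted: 534, 544, 565, 570, 572, 580, 581, 589, 671, 674, 698, 720, 732, 744
Drop lowest 1 (534) and highest 1 (744)
Remaining (n=12): Σ = 7496, mean = 7496/12 = 624.667

624.7 ms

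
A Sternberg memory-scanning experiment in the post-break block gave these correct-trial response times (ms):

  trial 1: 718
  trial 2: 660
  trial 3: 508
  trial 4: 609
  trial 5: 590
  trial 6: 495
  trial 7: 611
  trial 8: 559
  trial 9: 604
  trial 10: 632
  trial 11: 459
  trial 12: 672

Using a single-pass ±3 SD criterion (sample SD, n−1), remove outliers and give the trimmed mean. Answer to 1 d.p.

n = 12, ΣRT = 7117, M = 593.083
Σ(x−M)² = 64526.92; s = √(64526.92/11) = 76.590
Cutoffs: 593.083 ± 3·76.590 → [363.3, 822.9]
No RTs fall outside the cutoffs; all 12 retained. Mean = 7117/12 = 593.083

593.1 ms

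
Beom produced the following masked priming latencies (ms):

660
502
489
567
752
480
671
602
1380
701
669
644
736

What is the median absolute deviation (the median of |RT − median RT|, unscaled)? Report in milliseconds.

Sorted: 480, 489, 502, 567, 602, 644, 660, 669, 671, 701, 736, 752, 1380 → median = 660
|x − 660|: 0, 158, 171, 93, 92, 180, 11, 58, 720, 41, 9, 16, 76
Sorted deviations: 0, 9, 11, 16, 41, 58, 76, 92, 93, 158, 171, 180, 720 → MAD = 76

76 ms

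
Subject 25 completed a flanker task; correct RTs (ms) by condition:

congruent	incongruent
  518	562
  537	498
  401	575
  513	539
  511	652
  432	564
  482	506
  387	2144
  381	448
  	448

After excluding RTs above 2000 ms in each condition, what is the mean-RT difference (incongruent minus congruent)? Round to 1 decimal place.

incongruent: exclude 2144
M(congruent) = 4162/9 = 462.444
M(incongruent) = 4792/9 = 532.444
Difference = 532.444 − 462.444 = 70.000 ms

70.0 ms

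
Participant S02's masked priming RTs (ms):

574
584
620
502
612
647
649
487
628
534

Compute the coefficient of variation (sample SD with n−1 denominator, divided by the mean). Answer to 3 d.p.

n = 10, Σ = 5837, M = 583.7000
Σ(x−M)² = 30942.100; s = √(30942.100/9) = 58.6346
CV = 58.6346 / 583.7000 = 0.10045

0.100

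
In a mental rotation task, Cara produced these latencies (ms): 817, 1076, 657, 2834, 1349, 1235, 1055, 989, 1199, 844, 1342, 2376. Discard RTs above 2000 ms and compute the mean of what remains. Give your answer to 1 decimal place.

1056.3 ms

Excluded: 2376, 2834
Retained (n=10): Σ = 10563
Mean = 10563/10 = 1056.3000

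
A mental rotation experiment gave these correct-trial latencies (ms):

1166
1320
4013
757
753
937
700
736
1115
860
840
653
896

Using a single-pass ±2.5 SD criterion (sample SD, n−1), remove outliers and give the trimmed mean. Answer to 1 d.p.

n = 13, ΣRT = 14746, M = 1134.308
Σ(x−M)² = 9446996.77; s = √(9446996.77/12) = 887.271
Cutoffs: 1134.308 ± 2.5·887.271 → [-1083.9, 3352.5]
Outside: 4013 → excluded.
Retained (n=12): Σ = 10733, mean = 10733/12 = 894.417

894.4 ms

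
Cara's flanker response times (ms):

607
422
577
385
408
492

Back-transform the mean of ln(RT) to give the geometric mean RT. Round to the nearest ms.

ln(RT): 6.4085, 6.0450, 6.3578, 5.9532, 6.0113, 6.1985
Mean ln(RT) = 36.9744/6 = 6.16239
Geometric mean = exp(6.16239) = 474.56 ms

475 ms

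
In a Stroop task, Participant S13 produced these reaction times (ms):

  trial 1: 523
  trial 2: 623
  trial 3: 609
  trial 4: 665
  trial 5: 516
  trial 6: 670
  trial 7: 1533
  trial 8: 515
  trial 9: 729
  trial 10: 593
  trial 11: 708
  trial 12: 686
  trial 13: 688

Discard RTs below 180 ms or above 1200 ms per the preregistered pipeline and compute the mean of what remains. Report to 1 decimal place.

627.1 ms

Excluded: 1533
Retained (n=12): Σ = 7525
Mean = 7525/12 = 627.0833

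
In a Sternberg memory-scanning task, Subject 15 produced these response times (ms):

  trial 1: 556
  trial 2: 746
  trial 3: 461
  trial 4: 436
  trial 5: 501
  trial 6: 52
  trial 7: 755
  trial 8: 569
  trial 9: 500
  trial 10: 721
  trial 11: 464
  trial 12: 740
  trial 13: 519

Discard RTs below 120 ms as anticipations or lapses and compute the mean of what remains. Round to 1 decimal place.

Excluded: 52
Retained (n=12): Σ = 6968
Mean = 6968/12 = 580.6667

580.7 ms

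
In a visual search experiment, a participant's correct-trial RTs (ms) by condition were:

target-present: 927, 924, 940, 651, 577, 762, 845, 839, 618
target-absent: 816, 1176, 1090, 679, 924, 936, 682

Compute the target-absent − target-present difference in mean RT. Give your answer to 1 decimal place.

M(target-present) = 7083/9 = 787.000
M(target-absent) = 6303/7 = 900.429
Difference = 900.429 − 787.000 = 113.429 ms

113.4 ms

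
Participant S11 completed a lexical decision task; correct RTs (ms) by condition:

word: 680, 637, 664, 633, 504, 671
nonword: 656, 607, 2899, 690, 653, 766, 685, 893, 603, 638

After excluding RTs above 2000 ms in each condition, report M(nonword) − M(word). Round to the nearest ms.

56 ms

nonword: exclude 2899
M(word) = 3789/6 = 631.500
M(nonword) = 6191/9 = 687.889
Difference = 687.889 − 631.500 = 56.389 ms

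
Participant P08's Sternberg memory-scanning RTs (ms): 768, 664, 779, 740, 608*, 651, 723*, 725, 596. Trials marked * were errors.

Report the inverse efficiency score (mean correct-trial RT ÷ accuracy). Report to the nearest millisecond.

904 ms

Correct trials (n=7): 768, 664, 779, 740, 651, 725, 596
Mean correct RT = 4923/7 = 703.2857 ms
Proportion correct = 7/9
IES = 703.2857 / (7/9) = 904.224 ms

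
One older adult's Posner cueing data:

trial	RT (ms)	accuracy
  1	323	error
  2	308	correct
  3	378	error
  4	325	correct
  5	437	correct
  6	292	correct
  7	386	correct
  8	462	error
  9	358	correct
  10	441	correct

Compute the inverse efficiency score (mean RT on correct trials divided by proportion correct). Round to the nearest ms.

520 ms

Correct trials (n=7): 308, 325, 437, 292, 386, 358, 441
Mean correct RT = 2547/7 = 363.8571 ms
Proportion correct = 7/10
IES = 363.8571 / (7/10) = 519.796 ms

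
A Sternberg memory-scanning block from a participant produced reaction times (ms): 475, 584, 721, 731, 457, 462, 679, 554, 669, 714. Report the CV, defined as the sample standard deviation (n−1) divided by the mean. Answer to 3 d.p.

0.185

n = 10, Σ = 6046, M = 604.6000
Σ(x−M)² = 113078.400; s = √(113078.400/9) = 112.0904
CV = 112.0904 / 604.6000 = 0.18540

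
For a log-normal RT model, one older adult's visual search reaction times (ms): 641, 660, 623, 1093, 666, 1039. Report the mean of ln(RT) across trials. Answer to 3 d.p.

ln(RT): 6.4630, 6.4922, 6.4345, 6.9967, 6.5013, 6.9460
Σ ln(RT) = 39.8338
Mean = 39.8338/6 = 6.63897

6.639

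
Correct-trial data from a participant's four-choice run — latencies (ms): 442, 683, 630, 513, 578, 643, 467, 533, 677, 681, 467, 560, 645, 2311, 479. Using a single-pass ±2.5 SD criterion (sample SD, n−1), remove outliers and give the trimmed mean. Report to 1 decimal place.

n = 15, ΣRT = 10309, M = 687.267
Σ(x−M)² = 2926566.93; s = √(2926566.93/14) = 457.209
Cutoffs: 687.267 ± 2.5·457.209 → [-455.8, 1830.3]
Outside: 2311 → excluded.
Retained (n=14): Σ = 7998, mean = 7998/14 = 571.286

571.3 ms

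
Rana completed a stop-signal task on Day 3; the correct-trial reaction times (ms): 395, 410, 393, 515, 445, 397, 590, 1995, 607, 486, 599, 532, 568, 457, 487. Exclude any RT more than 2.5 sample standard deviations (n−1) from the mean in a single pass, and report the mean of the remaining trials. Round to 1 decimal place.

491.5 ms

n = 15, ΣRT = 8876, M = 591.733
Σ(x−M)² = 2190444.93; s = √(2190444.93/14) = 395.551
Cutoffs: 591.733 ± 2.5·395.551 → [-397.1, 1580.6]
Outside: 1995 → excluded.
Retained (n=14): Σ = 6881, mean = 6881/14 = 491.500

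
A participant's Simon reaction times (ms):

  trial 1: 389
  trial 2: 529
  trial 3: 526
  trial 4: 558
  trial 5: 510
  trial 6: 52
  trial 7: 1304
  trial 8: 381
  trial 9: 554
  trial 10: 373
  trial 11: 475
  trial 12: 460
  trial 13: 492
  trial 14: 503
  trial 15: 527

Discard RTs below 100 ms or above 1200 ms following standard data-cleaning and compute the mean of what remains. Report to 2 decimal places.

Excluded: 52, 1304
Retained (n=13): Σ = 6277
Mean = 6277/13 = 482.8462

482.85 ms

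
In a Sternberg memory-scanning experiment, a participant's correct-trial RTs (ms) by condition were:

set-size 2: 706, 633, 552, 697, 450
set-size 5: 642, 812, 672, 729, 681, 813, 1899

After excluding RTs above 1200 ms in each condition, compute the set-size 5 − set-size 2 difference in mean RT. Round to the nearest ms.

set-size 5: exclude 1899
M(set-size 2) = 3038/5 = 607.600
M(set-size 5) = 4349/6 = 724.833
Difference = 724.833 − 607.600 = 117.233 ms

117 ms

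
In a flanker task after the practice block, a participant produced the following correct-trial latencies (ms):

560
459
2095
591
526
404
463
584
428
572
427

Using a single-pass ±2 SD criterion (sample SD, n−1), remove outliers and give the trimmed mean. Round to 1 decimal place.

n = 11, ΣRT = 7109, M = 646.273
Σ(x−M)² = 2356248.18; s = √(2356248.18/10) = 485.412
Cutoffs: 646.273 ± 2·485.412 → [-324.6, 1617.1]
Outside: 2095 → excluded.
Retained (n=10): Σ = 5014, mean = 5014/10 = 501.400

501.4 ms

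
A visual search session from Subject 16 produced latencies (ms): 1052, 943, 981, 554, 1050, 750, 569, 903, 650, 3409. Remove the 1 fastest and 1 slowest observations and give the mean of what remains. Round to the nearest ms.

862 ms

Sorted: 554, 569, 650, 750, 903, 943, 981, 1050, 1052, 3409
Drop lowest 1 (554) and highest 1 (3409)
Remaining (n=8): Σ = 6898, mean = 6898/8 = 862.250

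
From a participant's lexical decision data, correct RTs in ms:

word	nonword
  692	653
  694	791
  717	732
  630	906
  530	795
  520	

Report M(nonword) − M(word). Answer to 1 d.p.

M(word) = 3783/6 = 630.500
M(nonword) = 3877/5 = 775.400
Difference = 775.400 − 630.500 = 144.900 ms

144.9 ms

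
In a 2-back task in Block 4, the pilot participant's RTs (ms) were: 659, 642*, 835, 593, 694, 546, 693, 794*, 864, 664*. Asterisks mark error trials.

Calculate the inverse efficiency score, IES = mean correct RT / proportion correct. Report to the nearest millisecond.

997 ms

Correct trials (n=7): 659, 835, 593, 694, 546, 693, 864
Mean correct RT = 4884/7 = 697.7143 ms
Proportion correct = 7/10
IES = 697.7143 / (7/10) = 996.735 ms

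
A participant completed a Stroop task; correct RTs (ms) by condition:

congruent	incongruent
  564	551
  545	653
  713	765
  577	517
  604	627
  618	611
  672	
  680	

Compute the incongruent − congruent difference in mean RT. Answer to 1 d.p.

M(congruent) = 4973/8 = 621.625
M(incongruent) = 3724/6 = 620.667
Difference = 620.667 − 621.625 = -0.958 ms

-1.0 ms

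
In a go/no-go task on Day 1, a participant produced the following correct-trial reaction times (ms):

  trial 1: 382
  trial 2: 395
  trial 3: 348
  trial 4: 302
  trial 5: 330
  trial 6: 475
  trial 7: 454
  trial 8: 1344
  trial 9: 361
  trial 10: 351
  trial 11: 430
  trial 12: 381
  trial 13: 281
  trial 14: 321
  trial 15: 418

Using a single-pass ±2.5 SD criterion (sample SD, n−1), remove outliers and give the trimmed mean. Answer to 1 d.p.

373.5 ms

n = 15, ΣRT = 6573, M = 438.200
Σ(x−M)² = 921254.40; s = √(921254.40/14) = 256.523
Cutoffs: 438.200 ± 2.5·256.523 → [-203.1, 1079.5]
Outside: 1344 → excluded.
Retained (n=14): Σ = 5229, mean = 5229/14 = 373.500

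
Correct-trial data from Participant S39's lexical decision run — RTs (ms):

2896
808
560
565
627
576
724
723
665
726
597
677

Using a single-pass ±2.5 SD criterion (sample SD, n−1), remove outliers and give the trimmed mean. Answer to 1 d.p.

n = 12, ΣRT = 10144, M = 845.333
Σ(x−M)² = 4653292.67; s = √(4653292.67/11) = 650.405
Cutoffs: 845.333 ± 2.5·650.405 → [-780.7, 2471.3]
Outside: 2896 → excluded.
Retained (n=11): Σ = 7248, mean = 7248/11 = 658.909

658.9 ms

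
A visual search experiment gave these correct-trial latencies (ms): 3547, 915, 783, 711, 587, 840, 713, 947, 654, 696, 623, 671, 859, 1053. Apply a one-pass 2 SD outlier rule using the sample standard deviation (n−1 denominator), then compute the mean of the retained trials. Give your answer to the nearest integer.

n = 14, ΣRT = 13599, M = 971.357
Σ(x−M)² = 7380097.21; s = √(7380097.21/13) = 753.459
Cutoffs: 971.357 ± 2·753.459 → [-535.6, 2478.3]
Outside: 3547 → excluded.
Retained (n=13): Σ = 10052, mean = 10052/13 = 773.231

773 ms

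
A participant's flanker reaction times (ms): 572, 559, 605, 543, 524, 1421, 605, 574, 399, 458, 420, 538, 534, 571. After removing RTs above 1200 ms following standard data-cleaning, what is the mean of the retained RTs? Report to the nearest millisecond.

Excluded: 1421
Retained (n=13): Σ = 6902
Mean = 6902/13 = 530.9231

531 ms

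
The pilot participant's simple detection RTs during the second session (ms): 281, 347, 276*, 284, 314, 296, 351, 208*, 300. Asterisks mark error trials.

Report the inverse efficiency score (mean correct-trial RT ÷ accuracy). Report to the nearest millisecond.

Correct trials (n=7): 281, 347, 284, 314, 296, 351, 300
Mean correct RT = 2173/7 = 310.4286 ms
Proportion correct = 7/9
IES = 310.4286 / (7/9) = 399.122 ms

399 ms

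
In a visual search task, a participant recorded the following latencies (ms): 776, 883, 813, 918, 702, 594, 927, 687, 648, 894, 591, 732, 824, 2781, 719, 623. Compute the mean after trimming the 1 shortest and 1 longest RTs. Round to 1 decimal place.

Sorted: 591, 594, 623, 648, 687, 702, 719, 732, 776, 813, 824, 883, 894, 918, 927, 2781
Drop lowest 1 (591) and highest 1 (2781)
Remaining (n=14): Σ = 10740, mean = 10740/14 = 767.143

767.1 ms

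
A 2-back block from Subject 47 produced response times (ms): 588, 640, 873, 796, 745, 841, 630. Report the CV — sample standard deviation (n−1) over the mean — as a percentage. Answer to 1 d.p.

15.4%

n = 7, Σ = 5113, M = 730.4286
Σ(x−M)² = 75613.714; s = √(75613.714/6) = 112.2599
CV = 112.2599 / 730.4286 = 0.15369 = 15.369%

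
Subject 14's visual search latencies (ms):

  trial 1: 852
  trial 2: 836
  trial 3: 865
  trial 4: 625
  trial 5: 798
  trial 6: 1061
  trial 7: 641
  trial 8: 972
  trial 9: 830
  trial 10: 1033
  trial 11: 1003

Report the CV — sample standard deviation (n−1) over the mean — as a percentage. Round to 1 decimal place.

n = 11, Σ = 9516, M = 865.0909
Σ(x−M)² = 211632.909; s = √(211632.909/10) = 145.4761
CV = 145.4761 / 865.0909 = 0.16816 = 16.816%

16.8%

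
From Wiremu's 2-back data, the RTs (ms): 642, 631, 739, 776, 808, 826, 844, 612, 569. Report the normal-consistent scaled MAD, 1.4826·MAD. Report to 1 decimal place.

143.8 ms

Sorted: 569, 612, 631, 642, 739, 776, 808, 826, 844 → median = 739
|x − 739| sorted: 0, 37, 69, 87, 97, 105, 108, 127, 170 → MAD = 97
Robust SD ≈ 1.4826 × 97 = 143.812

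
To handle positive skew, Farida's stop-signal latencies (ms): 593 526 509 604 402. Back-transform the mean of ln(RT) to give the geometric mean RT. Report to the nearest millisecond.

ln(RT): 6.3852, 6.2653, 6.2324, 6.4036, 5.9965
Mean ln(RT) = 31.2830/5 = 6.25659
Geometric mean = exp(6.25659) = 521.44 ms

521 ms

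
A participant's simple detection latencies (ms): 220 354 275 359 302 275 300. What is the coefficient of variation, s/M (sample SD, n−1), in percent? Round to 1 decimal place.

16.2%

n = 7, Σ = 2085, M = 297.8571
Σ(x−M)² = 14018.857; s = √(14018.857/6) = 48.3371
CV = 48.3371 / 297.8571 = 0.16228 = 16.228%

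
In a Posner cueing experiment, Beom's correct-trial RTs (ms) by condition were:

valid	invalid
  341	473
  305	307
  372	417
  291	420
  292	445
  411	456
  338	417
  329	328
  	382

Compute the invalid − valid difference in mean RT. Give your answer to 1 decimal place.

70.1 ms

M(valid) = 2679/8 = 334.875
M(invalid) = 3645/9 = 405.000
Difference = 405.000 − 334.875 = 70.125 ms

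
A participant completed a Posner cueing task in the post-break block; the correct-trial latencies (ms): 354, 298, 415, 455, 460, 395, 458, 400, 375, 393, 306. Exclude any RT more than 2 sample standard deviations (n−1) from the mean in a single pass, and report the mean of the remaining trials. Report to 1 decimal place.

391.7 ms

n = 11, ΣRT = 4309, M = 391.727
Σ(x−M)² = 31516.18; s = √(31516.18/10) = 56.139
Cutoffs: 391.727 ± 2·56.139 → [279.4, 504.0]
No RTs fall outside the cutoffs; all 11 retained. Mean = 4309/11 = 391.727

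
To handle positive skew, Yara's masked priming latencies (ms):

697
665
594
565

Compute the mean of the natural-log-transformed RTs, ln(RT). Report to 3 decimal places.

ln(RT): 6.5468, 6.4998, 6.3869, 6.3368
Σ ln(RT) = 25.7703
Mean = 25.7703/4 = 6.44257

6.443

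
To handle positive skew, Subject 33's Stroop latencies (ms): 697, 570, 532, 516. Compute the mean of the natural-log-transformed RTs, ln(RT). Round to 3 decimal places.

6.354

ln(RT): 6.5468, 6.3456, 6.2766, 6.2461
Σ ln(RT) = 25.4152
Mean = 25.4152/4 = 6.35379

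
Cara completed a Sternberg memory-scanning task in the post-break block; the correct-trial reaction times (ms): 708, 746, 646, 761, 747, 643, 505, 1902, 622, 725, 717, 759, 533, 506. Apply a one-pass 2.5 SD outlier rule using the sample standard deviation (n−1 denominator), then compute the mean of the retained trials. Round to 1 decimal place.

662.9 ms

n = 14, ΣRT = 10520, M = 751.429
Σ(x−M)² = 1536079.43; s = √(1536079.43/13) = 343.744
Cutoffs: 751.429 ± 2.5·343.744 → [-107.9, 1610.8]
Outside: 1902 → excluded.
Retained (n=13): Σ = 8618, mean = 8618/13 = 662.923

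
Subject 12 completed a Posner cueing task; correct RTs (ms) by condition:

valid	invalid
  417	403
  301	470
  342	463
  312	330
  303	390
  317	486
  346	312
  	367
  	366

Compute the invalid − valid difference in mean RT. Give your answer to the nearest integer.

M(valid) = 2338/7 = 334.000
M(invalid) = 3587/9 = 398.556
Difference = 398.556 − 334.000 = 64.556 ms

65 ms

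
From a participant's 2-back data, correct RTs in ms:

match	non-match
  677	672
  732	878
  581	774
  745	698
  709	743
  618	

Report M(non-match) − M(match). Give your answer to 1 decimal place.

M(match) = 4062/6 = 677.000
M(non-match) = 3765/5 = 753.000
Difference = 753.000 − 677.000 = 76.000 ms

76.0 ms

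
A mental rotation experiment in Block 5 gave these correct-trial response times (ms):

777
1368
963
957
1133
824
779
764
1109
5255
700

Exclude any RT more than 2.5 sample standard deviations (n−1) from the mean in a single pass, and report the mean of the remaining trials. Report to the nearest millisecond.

n = 11, ΣRT = 14629, M = 1329.909
Σ(x−M)² = 17351238.91; s = √(17351238.91/10) = 1317.241
Cutoffs: 1329.909 ± 2.5·1317.241 → [-1963.2, 4623.0]
Outside: 5255 → excluded.
Retained (n=10): Σ = 9374, mean = 9374/10 = 937.400

937 ms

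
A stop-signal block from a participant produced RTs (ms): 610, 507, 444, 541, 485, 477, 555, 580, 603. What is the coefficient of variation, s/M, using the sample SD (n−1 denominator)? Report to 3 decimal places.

n = 9, Σ = 4802, M = 533.5556
Σ(x−M)² = 27620.222; s = √(27620.222/8) = 58.7582
CV = 58.7582 / 533.5556 = 0.11013

0.110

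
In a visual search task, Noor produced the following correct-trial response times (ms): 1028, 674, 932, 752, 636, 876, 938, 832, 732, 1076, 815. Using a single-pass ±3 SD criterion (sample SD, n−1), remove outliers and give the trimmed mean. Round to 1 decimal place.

844.6 ms

n = 11, ΣRT = 9291, M = 844.636
Σ(x−M)² = 199436.55; s = √(199436.55/10) = 141.222
Cutoffs: 844.636 ± 3·141.222 → [421.0, 1268.3]
No RTs fall outside the cutoffs; all 11 retained. Mean = 9291/11 = 844.636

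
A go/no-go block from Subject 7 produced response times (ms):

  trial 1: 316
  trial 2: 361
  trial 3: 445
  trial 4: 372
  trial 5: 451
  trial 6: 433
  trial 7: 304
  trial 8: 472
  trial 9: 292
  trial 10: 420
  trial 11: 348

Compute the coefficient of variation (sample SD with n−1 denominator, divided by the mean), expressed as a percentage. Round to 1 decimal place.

16.7%

n = 11, Σ = 4214, M = 383.0909
Σ(x−M)² = 41098.909; s = √(41098.909/10) = 64.1084
CV = 64.1084 / 383.0909 = 0.16735 = 16.735%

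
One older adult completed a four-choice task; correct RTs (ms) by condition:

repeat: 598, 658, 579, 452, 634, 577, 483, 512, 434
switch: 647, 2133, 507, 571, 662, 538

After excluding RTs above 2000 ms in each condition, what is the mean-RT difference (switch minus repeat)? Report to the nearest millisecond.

38 ms

switch: exclude 2133
M(repeat) = 4927/9 = 547.444
M(switch) = 2925/5 = 585.000
Difference = 585.000 − 547.444 = 37.556 ms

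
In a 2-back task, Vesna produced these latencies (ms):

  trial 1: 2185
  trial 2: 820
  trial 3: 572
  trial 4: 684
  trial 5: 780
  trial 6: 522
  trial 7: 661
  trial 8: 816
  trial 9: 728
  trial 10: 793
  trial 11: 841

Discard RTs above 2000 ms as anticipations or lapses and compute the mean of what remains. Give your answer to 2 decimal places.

Excluded: 2185
Retained (n=10): Σ = 7217
Mean = 7217/10 = 721.7000

721.70 ms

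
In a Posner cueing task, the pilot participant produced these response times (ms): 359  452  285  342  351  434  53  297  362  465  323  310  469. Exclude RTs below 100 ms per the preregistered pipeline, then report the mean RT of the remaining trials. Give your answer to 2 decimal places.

Excluded: 53
Retained (n=12): Σ = 4449
Mean = 4449/12 = 370.7500

370.75 ms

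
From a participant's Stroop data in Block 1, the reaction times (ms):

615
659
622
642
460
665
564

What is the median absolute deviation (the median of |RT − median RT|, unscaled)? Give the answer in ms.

Sorted: 460, 564, 615, 622, 642, 659, 665 → median = 622
|x − 622|: 7, 37, 0, 20, 162, 43, 58
Sorted deviations: 0, 7, 20, 37, 43, 58, 162 → MAD = 37

37 ms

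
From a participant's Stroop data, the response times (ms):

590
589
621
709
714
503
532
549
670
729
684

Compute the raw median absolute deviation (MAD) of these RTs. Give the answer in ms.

Sorted: 503, 532, 549, 589, 590, 621, 670, 684, 709, 714, 729 → median = 621
|x − 621|: 31, 32, 0, 88, 93, 118, 89, 72, 49, 108, 63
Sorted deviations: 0, 31, 32, 49, 63, 72, 88, 89, 93, 108, 118 → MAD = 72

72 ms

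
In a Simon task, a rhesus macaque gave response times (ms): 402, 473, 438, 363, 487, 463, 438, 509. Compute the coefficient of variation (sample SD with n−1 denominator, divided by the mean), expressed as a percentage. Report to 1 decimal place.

10.6%

n = 8, Σ = 3573, M = 446.6250
Σ(x−M)² = 15617.875; s = √(15617.875/7) = 47.2348
CV = 47.2348 / 446.6250 = 0.10576 = 10.576%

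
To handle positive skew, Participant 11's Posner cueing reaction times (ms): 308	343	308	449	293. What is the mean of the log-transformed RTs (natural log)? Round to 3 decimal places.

ln(RT): 5.7301, 5.8377, 5.7301, 6.1070, 5.6802
Σ ln(RT) = 29.0851
Mean = 29.0851/5 = 5.81703

5.817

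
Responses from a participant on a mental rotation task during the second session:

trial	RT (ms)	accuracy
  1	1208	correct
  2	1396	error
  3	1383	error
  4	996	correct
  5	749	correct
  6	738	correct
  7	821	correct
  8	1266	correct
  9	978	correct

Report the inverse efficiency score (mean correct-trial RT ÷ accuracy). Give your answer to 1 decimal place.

1240.9 ms

Correct trials (n=7): 1208, 996, 749, 738, 821, 1266, 978
Mean correct RT = 6756/7 = 965.1429 ms
Proportion correct = 7/9
IES = 965.1429 / (7/9) = 1240.898 ms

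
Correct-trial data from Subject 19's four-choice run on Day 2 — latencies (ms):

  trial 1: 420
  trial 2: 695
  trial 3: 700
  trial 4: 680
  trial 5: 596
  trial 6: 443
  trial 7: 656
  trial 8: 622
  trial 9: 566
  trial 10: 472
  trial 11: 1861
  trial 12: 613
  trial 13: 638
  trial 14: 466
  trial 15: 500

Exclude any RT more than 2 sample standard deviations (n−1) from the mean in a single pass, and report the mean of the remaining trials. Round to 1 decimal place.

576.2 ms

n = 15, ΣRT = 9928, M = 661.867
Σ(x−M)² = 1665927.73; s = √(1665927.73/14) = 344.956
Cutoffs: 661.867 ± 2·344.956 → [-28.0, 1351.8]
Outside: 1861 → excluded.
Retained (n=14): Σ = 8067, mean = 8067/14 = 576.214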